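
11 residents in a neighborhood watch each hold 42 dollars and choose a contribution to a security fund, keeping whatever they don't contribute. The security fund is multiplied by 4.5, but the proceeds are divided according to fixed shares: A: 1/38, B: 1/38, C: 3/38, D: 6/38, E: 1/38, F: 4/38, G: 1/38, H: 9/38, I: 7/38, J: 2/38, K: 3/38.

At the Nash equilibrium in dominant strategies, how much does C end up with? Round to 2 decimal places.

Player j's private return per contributed unit is 4.5 × (j's share). Contributing is weakly dominant for j when that share is at least 1/4.5 = 0.2222, and contributing 0 is dominant otherwise.
Only H (9/38) clears that bar, contributing 42; the remaining 10 contribute 0. Total contributed: 42.
C keeps 42 and receives 4.5 × 42 × 3/38 = 14.92 from the security fund, for a payoff of 56.92.

56.92 dollars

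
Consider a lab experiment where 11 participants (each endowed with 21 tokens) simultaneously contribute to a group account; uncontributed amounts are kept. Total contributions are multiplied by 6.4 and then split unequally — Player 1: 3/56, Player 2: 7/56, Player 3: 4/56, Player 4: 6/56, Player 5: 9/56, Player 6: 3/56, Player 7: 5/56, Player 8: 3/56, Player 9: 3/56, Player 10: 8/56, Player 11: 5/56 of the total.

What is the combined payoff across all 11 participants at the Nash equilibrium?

Each unit j contributes comes back to j as 6.4 × (j's share), so j prefers to contribute only if that share exceeds 1/6.4 = 0.1563; otherwise keeping the unit dominates.
Only Player 5 (9/56) clears that bar, contributing 21; the remaining 10 contribute 0. Total contributed: 21.
The group account pays out 6.4 × 21 = 134.40 in total (split across the unequal shares, but the aggregate is all that matters for the group sum).
The 10 free-riders keep 21 each, adding 210. Group total = 210 + 134.40 = 344.40.

344.40 tokens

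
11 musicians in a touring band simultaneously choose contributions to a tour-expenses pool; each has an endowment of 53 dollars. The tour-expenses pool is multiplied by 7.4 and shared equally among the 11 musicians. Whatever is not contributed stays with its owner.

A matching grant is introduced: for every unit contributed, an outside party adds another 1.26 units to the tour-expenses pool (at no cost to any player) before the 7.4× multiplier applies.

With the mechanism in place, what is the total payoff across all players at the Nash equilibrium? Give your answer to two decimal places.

Under the mechanism each unit contributed yields 7.4 × 2.26 / 11 = 1.5204 back to its contributor per unit of net cost, which exceeds 1, making full contribution the dominant choice for everyone.
So the Nash equilibrium is full contribution by all 11; the group earns 7.4 × 2.26 × 583 = 9750.09.

9750.09 dollars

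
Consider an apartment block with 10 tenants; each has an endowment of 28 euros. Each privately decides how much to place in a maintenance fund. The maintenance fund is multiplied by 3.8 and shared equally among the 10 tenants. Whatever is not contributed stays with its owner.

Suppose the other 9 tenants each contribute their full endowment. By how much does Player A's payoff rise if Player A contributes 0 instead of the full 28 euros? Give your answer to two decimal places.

Switching from a contribution of 28 to 0 lets Player A keep an extra 28 euros, but lowers the maintenance fund by 28, which costs Player A their own share of that drop: 3.8/10 × 28 = 10.64.
Net gain = 28 − 10.64 = 17.36. The private return per contributed unit (0.3800) is below 1, so free-riding is indeed the best response regardless of what the others do.

17.36 euros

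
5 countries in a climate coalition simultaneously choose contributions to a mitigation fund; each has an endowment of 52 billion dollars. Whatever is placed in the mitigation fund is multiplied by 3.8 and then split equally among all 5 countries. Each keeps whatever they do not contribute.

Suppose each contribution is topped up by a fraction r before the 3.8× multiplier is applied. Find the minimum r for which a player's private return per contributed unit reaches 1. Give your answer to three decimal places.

0.316

With matching at rate r, one contributed unit becomes (1 + r) in the mitigation fund and returns 3.8 × (1 + r) / 5 to the contributor.
Setting this equal to 1: 1 + r = 5/3.8 = 1.3158.
So the minimum matching rate is r = 1.3158 − 1 = 0.316.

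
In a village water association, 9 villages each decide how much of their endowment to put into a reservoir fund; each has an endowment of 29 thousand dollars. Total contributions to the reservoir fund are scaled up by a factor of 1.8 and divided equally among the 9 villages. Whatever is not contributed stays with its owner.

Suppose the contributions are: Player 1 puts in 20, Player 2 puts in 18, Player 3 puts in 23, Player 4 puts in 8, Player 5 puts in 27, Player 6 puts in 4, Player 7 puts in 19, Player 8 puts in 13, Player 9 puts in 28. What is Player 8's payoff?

Total contributed: 20 + 18 + 23 + 8 + 27 + 4 + 19 + 13 + 28 = 160.
Each receives 1.8 × 160 / 9 = 32.00 from the reservoir fund.
Player 8 keeps 29 − 13 = 16, so Player 8's payoff is 16 + 32.00 = 48.00.

48.00 thousand dollars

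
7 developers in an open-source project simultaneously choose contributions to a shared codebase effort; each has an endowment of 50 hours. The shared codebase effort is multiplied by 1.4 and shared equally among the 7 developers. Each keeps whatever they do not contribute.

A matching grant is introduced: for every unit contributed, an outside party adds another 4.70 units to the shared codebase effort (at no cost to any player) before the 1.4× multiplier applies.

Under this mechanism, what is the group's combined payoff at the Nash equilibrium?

2793.00 hours

The effective private return per unit is now 1.4 × 5.70 / 7 = 1.1400 > 1, so every player's dominant strategy flips to full contribution.
So the Nash equilibrium is full contribution by all 7; the group earns 1.4 × 5.70 × 350 = 2793.00.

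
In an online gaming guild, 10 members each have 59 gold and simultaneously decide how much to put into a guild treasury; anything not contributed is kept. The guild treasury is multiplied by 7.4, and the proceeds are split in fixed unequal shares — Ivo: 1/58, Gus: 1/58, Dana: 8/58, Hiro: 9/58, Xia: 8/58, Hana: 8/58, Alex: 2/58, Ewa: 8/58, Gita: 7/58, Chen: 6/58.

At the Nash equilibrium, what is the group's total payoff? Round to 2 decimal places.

A player with share s gets back 7.4·s per unit contributed, so full contribution is dominant for anyone with s > 1/7.4 = 0.1351 and zero contribution is dominant for anyone below.
The shares above 0.1351 belong to Dana, Hiro, Xia, Hana and Ewa, contributing 59 each; the remaining 5 contribute 0. Total contributed: 295.
The guild treasury pays out 7.4 × 295 = 2183.00 in total (split across the unequal shares, but the aggregate is all that matters for the group sum).
The 5 free-riders keep 59 each, adding 295. Group total = 295 + 2183.00 = 2478.00.

2478.00 gold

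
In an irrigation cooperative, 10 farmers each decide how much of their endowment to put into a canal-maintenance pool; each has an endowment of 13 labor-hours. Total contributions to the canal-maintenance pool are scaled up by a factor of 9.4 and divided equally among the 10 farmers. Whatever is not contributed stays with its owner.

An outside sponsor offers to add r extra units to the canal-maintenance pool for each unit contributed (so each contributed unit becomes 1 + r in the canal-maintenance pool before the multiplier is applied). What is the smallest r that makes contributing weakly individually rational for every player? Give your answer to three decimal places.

0.064

With matching at rate r, one contributed unit becomes (1 + r) in the canal-maintenance pool and returns 9.4 × (1 + r) / 10 to the contributor.
Setting this equal to 1: 1 + r = 10/9.4 = 1.0638.
So the minimum matching rate is r = 1.0638 − 1 = 0.064.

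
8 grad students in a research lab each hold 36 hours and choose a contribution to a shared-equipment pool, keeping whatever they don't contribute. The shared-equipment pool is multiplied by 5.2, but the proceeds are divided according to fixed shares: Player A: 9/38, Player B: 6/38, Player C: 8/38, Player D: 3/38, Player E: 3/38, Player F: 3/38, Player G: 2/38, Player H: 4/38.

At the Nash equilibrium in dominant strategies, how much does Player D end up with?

65.56 hours

For player j, contributing a unit is worthwhile iff 5.2 × (j's share) ≥ 1, i.e. iff j's share is at least 0.1923.
The shares above 0.1923 belong to Player A and Player C, contributing 36 each; the remaining 6 contribute 0. Total contributed: 72.
Player D keeps 36 and receives 5.2 × 72 × 3/38 = 29.56 from the shared-equipment pool, for a payoff of 65.56.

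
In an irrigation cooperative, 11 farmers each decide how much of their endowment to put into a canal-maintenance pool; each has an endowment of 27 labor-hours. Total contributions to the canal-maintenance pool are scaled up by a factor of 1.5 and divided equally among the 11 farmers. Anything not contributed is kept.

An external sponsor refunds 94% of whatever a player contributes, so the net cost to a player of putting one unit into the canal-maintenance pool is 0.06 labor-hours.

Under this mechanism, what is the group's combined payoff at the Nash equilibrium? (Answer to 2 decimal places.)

The effective private return per unit is now (1.5/11) / 0.06 = 2.2727 > 1, so every player's dominant strategy flips to full contribution.
So the Nash equilibrium is full contribution by all 11; the group earns 11 × (27 × 0.94 + 1.5 × 27) = 724.68.

724.68 labor-hours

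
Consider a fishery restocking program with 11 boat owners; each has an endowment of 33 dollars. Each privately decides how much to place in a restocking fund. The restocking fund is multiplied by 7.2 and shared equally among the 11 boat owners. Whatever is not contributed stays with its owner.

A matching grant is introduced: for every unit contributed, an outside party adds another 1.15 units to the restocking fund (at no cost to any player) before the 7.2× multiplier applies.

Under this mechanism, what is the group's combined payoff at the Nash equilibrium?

5619.24 dollars

With the mechanism, a contributed unit returns 7.2 × 2.15 / 11 = 1.4073 per unit of net cost to the contributor — now above 1 — so contributing fully is weakly dominant for every player.
At the Nash equilibrium everyone contributes 33. Group total payoff = 7.2 × 2.15 × 363 = 5619.24.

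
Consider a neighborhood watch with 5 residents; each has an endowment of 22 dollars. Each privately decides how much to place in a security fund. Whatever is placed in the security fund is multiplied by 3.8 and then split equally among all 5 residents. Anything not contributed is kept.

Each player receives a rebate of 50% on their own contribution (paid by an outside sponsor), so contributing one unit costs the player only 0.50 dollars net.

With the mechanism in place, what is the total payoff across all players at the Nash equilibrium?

Under the mechanism each unit contributed yields (3.8/5) / 0.50 = 1.5200 back to its contributor per unit of net cost, which exceeds 1, making full contribution the dominant choice for everyone.
So the Nash equilibrium is full contribution by all 5; the group earns 5 × (22 × 0.50 + 3.8 × 22) = 473.00.

473.00 dollars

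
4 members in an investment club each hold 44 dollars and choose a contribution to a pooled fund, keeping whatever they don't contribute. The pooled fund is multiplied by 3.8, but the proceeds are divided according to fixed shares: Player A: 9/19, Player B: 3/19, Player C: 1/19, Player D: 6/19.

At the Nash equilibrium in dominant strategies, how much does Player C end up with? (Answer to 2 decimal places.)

61.60 dollars

A player with share s gets back 3.8·s per unit contributed, so full contribution is dominant for anyone with s > 1/3.8 = 0.2632 and zero contribution is dominant for anyone below.
Player A and Player D clear that bar, contributing 44 each; the remaining 2 contribute 0. Total contributed: 88.
Player C keeps 44 and receives 3.8 × 88 × 1/19 = 17.60 from the pooled fund, for a payoff of 61.60.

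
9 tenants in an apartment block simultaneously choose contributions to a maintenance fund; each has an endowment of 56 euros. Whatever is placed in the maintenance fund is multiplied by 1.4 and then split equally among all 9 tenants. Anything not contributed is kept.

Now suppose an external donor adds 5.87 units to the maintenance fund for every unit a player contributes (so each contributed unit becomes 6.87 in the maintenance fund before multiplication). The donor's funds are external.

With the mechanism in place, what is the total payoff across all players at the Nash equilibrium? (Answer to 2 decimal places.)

4847.47 euros

With the mechanism, a contributed unit returns 1.4 × 6.87 / 9 = 1.0687 per unit of net cost to the contributor — now above 1 — so contributing fully is weakly dominant for every player.
At the Nash equilibrium everyone contributes 56. Group total payoff = 1.4 × 6.87 × 504 = 4847.47.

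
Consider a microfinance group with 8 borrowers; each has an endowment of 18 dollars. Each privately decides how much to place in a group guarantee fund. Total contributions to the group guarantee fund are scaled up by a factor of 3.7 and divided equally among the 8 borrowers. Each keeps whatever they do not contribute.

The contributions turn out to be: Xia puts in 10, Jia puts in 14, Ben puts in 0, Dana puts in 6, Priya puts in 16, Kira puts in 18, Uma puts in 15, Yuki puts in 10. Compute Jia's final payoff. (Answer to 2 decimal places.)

45.16 dollars

Total contributed: 10 + 14 + 0 + 6 + 16 + 18 + 15 + 10 = 89.
Each receives 3.7 × 89 / 8 = 41.16 from the group guarantee fund.
Jia keeps 18 − 14 = 4, so Jia's payoff is 4 + 41.16 = 45.16.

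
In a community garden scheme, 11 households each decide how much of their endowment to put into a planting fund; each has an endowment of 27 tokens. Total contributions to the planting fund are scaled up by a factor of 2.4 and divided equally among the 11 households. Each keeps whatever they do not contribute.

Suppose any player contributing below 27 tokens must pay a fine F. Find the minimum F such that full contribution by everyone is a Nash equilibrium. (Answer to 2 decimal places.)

Given the others contribute fully, the best deviation is to contribute 0 (any partial contribution still incurs the fine and gives up units whose private return 0.2182 is below 1).
Deviating from 27 to 0 saves 27 tokens but forfeits the deviator's share of the drop in the planting fund: 2.4/11 × 27 = 5.89.
So the deviation gain is 27 − 5.89 = 21.11, and the fine must be at least 21.11 tokens to wipe it out.

21.11 tokens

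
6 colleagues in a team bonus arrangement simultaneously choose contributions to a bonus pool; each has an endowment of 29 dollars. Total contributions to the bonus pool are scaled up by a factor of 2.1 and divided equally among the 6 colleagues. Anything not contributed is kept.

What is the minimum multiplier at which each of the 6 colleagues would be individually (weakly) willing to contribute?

A contributed unit returns (multiplier)/6 to its contributor.
This reaches 1 exactly when the multiplier is 6.

6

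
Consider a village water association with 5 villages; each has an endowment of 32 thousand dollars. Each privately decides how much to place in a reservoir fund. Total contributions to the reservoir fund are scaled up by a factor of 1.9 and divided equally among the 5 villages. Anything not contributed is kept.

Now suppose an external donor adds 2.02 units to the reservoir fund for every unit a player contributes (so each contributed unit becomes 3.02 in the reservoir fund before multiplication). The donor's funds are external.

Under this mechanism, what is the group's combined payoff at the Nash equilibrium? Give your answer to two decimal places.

Under the mechanism each unit contributed yields 1.9 × 3.02 / 5 = 1.1476 back to its contributor per unit of net cost, which exceeds 1, making full contribution the dominant choice for everyone.
So the Nash equilibrium is full contribution by all 5; the group earns 1.9 × 3.02 × 160 = 918.08.

918.08 thousand dollars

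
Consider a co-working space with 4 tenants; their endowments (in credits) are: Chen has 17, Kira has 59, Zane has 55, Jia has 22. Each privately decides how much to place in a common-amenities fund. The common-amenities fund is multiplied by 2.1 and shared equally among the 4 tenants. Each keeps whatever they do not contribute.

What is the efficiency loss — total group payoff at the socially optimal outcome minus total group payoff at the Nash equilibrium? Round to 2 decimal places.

168.30 credits

The private return per contributed unit is 2.1/4 = 0.5250 < 1 for every player regardless of endowment, so the Nash equilibrium is zero contribution and the group total is Σ E_j = 17 + 59 + 55 + 22 = 153.
Each contributed unit returns 2.100 to the group, so the social optimum is full contribution by everyone: group total = 2.100 × 153 = 321.30.
Efficiency loss = (2.100 − 1) × 153 = 168.30.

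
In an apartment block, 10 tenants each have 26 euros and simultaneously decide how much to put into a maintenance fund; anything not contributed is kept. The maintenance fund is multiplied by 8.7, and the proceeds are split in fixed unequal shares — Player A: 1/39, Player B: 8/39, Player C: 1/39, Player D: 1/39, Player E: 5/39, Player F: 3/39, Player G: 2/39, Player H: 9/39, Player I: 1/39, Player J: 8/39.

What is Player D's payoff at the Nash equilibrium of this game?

Each unit j contributes comes back to j as 8.7 × (j's share), so j prefers to contribute only if that share exceeds 1/8.7 = 0.1149; otherwise keeping the unit dominates.
Player B, Player E, Player H and Player J are above the threshold, contributing 26 each; the remaining 6 contribute 0. Total contributed: 104.
Player D keeps 26 and receives 8.7 × 104 × 1/39 = 23.20 from the maintenance fund, for a payoff of 49.20.

49.20 euros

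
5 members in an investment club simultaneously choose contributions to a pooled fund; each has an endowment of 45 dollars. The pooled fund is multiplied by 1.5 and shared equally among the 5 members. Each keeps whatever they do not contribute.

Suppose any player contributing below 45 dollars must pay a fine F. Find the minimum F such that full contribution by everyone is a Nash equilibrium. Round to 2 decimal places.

31.50 dollars

Given the others contribute fully, the best deviation is to contribute 0 (any partial contribution still incurs the fine and gives up units whose private return 0.3000 is below 1).
Deviating from 45 to 0 saves 45 dollars but forfeits the deviator's share of the drop in the pooled fund: 1.5/5 × 45 = 13.50.
So the deviation gain is 45 − 13.50 = 31.50, and the fine must be at least 31.50 dollars to wipe it out.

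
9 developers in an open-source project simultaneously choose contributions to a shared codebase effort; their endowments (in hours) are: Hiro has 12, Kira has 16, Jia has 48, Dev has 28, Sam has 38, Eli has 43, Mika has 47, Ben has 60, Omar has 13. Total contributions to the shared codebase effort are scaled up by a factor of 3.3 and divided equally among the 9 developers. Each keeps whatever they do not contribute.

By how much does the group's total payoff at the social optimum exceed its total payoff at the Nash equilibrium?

701.50 hours

The private return per contributed unit is 3.3/9 = 0.3667 < 1 for every player regardless of endowment, so the Nash equilibrium is zero contribution and the group total is Σ E_j = 12 + 16 + 48 + 28 + 38 + 43 + 47 + 60 + 13 = 305.
Each contributed unit returns 3.300 to the group, so the social optimum is full contribution by everyone: group total = 3.300 × 305 = 1006.50.
Efficiency loss = (3.300 − 1) × 305 = 701.50.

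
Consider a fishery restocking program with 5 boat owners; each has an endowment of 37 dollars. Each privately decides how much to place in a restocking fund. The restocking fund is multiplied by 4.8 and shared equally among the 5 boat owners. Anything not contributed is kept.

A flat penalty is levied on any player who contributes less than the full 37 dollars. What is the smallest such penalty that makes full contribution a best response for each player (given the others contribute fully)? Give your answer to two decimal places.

1.48 dollars

Given the others contribute fully, the best deviation is to contribute 0 (any partial contribution still incurs the fine and gives up units whose private return 0.9600 is below 1).
Deviating from 37 to 0 saves 37 dollars but forfeits the deviator's share of the drop in the restocking fund: 4.8/5 × 37 = 35.52.
So the deviation gain is 37 − 35.52 = 1.48, and the fine must be at least 1.48 dollars to wipe it out.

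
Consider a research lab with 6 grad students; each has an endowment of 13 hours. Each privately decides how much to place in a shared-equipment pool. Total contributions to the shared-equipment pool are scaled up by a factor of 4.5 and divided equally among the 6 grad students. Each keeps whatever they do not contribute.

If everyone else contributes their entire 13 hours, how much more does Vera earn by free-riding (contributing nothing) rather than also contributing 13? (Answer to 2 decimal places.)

3.25 hours

Switching from a contribution of 13 to 0 lets Vera keep an extra 13 hours, but lowers the shared-equipment pool by 13, which costs Vera their own share of that drop: 4.5/6 × 13 = 9.75.
Net gain = 13 − 9.75 = 3.25. The private return per contributed unit (0.7500) is below 1, so free-riding is indeed the best response regardless of what the others do.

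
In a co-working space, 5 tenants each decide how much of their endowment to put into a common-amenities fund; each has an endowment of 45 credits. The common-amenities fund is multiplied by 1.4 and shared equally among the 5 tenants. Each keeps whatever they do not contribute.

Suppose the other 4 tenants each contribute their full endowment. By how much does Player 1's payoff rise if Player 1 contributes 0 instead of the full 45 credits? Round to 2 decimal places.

Switching from a contribution of 45 to 0 lets Player 1 keep an extra 45 credits, but lowers the common-amenities fund by 45, which costs Player 1 their own share of that drop: 1.4/5 × 45 = 12.60.
Net gain = 45 − 12.60 = 32.40. The private return per contributed unit (0.2800) is below 1, so free-riding is indeed the best response regardless of what the others do.

32.40 credits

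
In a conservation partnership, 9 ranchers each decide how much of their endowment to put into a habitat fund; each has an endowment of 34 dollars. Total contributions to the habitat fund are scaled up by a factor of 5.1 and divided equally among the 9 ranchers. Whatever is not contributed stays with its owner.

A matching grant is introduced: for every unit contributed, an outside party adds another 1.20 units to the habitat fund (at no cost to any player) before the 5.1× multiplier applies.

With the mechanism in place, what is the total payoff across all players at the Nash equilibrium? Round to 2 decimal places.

With the mechanism, a contributed unit returns 5.1 × 2.20 / 9 = 1.2467 per unit of net cost to the contributor — now above 1 — so contributing fully is weakly dominant for every player.
At the Nash equilibrium everyone contributes 34. Group total payoff = 5.1 × 2.20 × 306 = 3433.32.

3433.32 dollars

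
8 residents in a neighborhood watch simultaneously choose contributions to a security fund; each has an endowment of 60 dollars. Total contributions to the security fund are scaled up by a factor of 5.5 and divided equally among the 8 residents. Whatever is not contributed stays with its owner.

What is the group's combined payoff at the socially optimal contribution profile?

2640.00 dollars

Each contributed unit returns 5.500 to the group as a whole (0.6875 to each of 8 players), which exceeds 1, so the social optimum is full contribution: group total = 5.500 × 480 = 2640.00.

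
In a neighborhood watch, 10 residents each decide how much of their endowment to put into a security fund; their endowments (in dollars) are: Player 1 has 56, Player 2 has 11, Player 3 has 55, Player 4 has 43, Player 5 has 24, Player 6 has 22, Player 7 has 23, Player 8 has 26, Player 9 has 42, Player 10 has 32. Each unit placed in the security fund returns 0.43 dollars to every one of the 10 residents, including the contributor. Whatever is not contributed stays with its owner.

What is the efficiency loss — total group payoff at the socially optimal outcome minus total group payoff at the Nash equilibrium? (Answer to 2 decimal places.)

The private return per contributed unit is 0.43 < 1 for everyone, so the Nash equilibrium is zero contribution and the group total is Σ E_j = 56 + 11 + 55 + 43 + 24 + 22 + 23 + 26 + 42 + 32 = 334.
Each contributed unit returns 4.300 to the group, so the social optimum is full contribution by everyone: group total = 4.300 × 334 = 1436.20.
Efficiency loss = (4.300 − 1) × 334 = 1102.20.

1102.20 dollars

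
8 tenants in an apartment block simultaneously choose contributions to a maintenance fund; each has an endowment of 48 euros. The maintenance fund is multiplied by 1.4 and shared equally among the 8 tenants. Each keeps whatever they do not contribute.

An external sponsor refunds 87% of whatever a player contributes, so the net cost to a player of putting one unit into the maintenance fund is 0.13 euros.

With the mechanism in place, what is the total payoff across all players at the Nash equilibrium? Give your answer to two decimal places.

With the mechanism, a contributed unit returns (1.4/8) / 0.13 = 1.3462 per unit of net cost to the contributor — now above 1 — so contributing fully is weakly dominant for every player.
At the Nash equilibrium everyone contributes 48. Group total payoff = 8 × (48 × 0.87 + 1.4 × 48) = 871.68.

871.68 euros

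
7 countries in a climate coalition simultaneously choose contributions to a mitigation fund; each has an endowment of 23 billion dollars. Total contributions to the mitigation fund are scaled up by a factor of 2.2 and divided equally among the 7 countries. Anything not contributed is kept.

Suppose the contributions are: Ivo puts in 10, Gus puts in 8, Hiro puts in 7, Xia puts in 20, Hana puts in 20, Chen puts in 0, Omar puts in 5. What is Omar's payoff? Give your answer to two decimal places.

Total contributed: 10 + 8 + 7 + 20 + 20 + 0 + 5 = 70.
Each receives 2.2 × 70 / 7 = 22.00 from the mitigation fund.
Omar keeps 23 − 5 = 18, so Omar's payoff is 18 + 22.00 = 40.00.

40.00 billion dollars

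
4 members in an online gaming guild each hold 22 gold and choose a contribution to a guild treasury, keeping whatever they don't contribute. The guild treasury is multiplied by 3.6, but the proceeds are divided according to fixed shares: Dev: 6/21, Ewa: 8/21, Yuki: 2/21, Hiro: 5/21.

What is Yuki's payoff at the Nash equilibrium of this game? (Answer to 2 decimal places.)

A player with share s gets back 3.6·s per unit contributed, so full contribution is dominant for anyone with s > 1/3.6 = 0.2778 and zero contribution is dominant for anyone below.
Dev and Ewa are above the threshold, contributing 22 each; the remaining 2 contribute 0. Total contributed: 44.
Yuki keeps 22 and receives 3.6 × 44 × 2/21 = 15.09 from the guild treasury, for a payoff of 37.09.

37.09 gold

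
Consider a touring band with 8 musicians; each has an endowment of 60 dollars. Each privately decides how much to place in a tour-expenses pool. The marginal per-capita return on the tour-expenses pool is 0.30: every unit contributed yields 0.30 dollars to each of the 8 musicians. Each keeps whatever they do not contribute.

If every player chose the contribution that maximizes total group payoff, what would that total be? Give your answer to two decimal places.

Each contributed unit returns 2.400 to the group as a whole (0.30 to each of 8 players), which exceeds 1, so the social optimum is full contribution: group total = 2.400 × 480 = 1152.00.

1152.00 dollars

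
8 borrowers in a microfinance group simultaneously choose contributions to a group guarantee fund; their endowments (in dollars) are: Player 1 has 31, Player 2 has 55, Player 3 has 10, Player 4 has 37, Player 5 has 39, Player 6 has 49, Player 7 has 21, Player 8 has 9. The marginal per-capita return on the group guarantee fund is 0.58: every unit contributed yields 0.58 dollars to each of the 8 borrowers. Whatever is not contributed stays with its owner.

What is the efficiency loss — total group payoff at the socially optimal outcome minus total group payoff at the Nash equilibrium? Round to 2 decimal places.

The private return per contributed unit is 0.58 < 1 for everyone, so the Nash equilibrium is zero contribution and the group total is Σ E_j = 31 + 55 + 10 + 37 + 39 + 49 + 21 + 9 = 251.
Each contributed unit returns 4.640 to the group, so the social optimum is full contribution by everyone: group total = 4.640 × 251 = 1164.64.
Efficiency loss = (4.640 − 1) × 251 = 913.64.

913.64 dollars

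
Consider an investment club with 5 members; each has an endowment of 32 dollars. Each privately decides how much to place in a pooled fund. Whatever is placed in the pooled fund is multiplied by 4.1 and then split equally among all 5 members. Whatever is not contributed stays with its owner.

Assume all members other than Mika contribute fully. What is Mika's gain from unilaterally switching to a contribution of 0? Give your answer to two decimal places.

5.76 dollars

Switching from a contribution of 32 to 0 lets Mika keep an extra 32 dollars, but lowers the pooled fund by 32, which costs Mika their own share of that drop: 4.1/5 × 32 = 26.24.
Net gain = 32 − 26.24 = 5.76. The private return per contributed unit (0.8200) is below 1, so free-riding is indeed the best response regardless of what the others do.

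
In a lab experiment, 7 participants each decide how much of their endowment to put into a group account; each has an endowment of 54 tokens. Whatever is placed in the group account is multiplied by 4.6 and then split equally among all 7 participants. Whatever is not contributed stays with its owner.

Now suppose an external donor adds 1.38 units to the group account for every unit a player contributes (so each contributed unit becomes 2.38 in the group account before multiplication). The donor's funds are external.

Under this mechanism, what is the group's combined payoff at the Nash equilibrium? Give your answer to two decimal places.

The effective private return per unit is now 4.6 × 2.38 / 7 = 1.5640 > 1, so every player's dominant strategy flips to full contribution.
So the Nash equilibrium is full contribution by all 7; the group earns 4.6 × 2.38 × 378 = 4138.34.

4138.34 tokens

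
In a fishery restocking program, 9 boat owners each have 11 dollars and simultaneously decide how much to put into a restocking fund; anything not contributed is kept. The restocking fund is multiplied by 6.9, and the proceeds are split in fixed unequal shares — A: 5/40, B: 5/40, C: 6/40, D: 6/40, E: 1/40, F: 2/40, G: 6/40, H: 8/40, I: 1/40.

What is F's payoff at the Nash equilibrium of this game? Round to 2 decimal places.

26.18 dollars

A player with share s gets back 6.9·s per unit contributed, so full contribution is dominant for anyone with s > 1/6.9 = 0.1449 and zero contribution is dominant for anyone below.
The shares above 0.1449 belong to C, D, G and H, contributing 11 each; the remaining 5 contribute 0. Total contributed: 44.
F keeps 11 and receives 6.9 × 44 × 2/40 = 15.18 from the restocking fund, for a payoff of 26.18.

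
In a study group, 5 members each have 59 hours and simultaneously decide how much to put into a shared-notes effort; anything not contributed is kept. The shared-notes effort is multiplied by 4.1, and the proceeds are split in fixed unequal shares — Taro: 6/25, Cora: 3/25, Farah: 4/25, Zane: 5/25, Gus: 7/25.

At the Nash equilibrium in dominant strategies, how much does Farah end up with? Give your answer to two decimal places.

For player j, contributing a unit is worthwhile iff 4.1 × (j's share) ≥ 1, i.e. iff j's share is at least 0.2439.
Gus alone (share 7/25) is above the threshold, contributing 59; the remaining 4 contribute 0. Total contributed: 59.
Farah keeps 59 and receives 4.1 × 59 × 4/25 = 38.70 from the shared-notes effort, for a payoff of 97.70.

97.70 hours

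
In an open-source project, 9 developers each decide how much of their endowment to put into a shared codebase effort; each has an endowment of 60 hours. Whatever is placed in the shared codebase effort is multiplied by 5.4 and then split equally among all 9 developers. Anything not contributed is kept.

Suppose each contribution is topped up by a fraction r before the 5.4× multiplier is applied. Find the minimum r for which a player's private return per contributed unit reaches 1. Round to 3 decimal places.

With matching at rate r, one contributed unit becomes (1 + r) in the shared codebase effort and returns 5.4 × (1 + r) / 9 to the contributor.
Setting this equal to 1: 1 + r = 9/5.4 = 1.6667.
So the minimum matching rate is r = 1.6667 − 1 = 0.667.

0.667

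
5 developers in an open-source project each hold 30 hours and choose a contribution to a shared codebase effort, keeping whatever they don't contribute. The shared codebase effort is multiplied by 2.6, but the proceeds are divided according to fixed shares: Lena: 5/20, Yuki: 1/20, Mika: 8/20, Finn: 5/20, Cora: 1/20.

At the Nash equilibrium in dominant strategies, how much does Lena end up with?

49.50 hours

A player with share s gets back 2.6·s per unit contributed, so full contribution is dominant for anyone with s > 1/2.6 = 0.3846 and zero contribution is dominant for anyone below.
Only Mika (8/20) clears that bar, contributing 30; the remaining 4 contribute 0. Total contributed: 30.
Lena keeps 30 and receives 2.6 × 30 × 5/20 = 19.50 from the shared codebase effort, for a payoff of 49.50.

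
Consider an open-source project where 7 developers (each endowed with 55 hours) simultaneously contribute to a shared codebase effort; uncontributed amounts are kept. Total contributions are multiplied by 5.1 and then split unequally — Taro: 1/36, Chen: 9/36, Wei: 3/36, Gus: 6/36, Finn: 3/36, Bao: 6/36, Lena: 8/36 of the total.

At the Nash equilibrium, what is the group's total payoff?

836.00 hours

Player j's private return per contributed unit is 5.1 × (j's share). Contributing is weakly dominant for j when that share is at least 1/5.1 = 0.1961, and contributing 0 is dominant otherwise.
Chen and Lena clear that bar, contributing 55 each; the remaining 5 contribute 0. Total contributed: 110.
The shared codebase effort pays out 5.1 × 110 = 561.00 in total (split across the unequal shares, but the aggregate is all that matters for the group sum).
The 5 free-riders keep 55 each, adding 275. Group total = 275 + 561.00 = 836.00.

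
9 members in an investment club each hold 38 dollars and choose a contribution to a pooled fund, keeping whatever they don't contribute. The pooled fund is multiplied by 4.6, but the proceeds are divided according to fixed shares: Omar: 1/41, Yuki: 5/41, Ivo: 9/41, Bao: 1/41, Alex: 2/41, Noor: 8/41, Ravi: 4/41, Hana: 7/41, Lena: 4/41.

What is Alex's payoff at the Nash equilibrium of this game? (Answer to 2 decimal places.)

Each unit j contributes comes back to j as 4.6 × (j's share), so j prefers to contribute only if that share exceeds 1/4.6 = 0.2174; otherwise keeping the unit dominates.
The only share above 0.2174 is Ivo's 9/41, contributing 38; the remaining 8 contribute 0. Total contributed: 38.
Alex keeps 38 and receives 4.6 × 38 × 2/41 = 8.53 from the pooled fund, for a payoff of 46.53.

46.53 dollars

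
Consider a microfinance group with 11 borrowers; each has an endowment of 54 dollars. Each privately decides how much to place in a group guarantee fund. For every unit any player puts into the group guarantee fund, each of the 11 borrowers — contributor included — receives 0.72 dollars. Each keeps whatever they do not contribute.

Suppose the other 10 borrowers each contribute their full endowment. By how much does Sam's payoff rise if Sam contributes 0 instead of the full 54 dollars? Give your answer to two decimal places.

15.12 dollars

Switching from a contribution of 54 to 0 lets Sam keep an extra 54 dollars, but lowers the group guarantee fund by 54, which costs Sam their own share of that drop: 0.72 × 54 = 38.88.
Net gain = 54 − 38.88 = 15.12. The private return per contributed unit (0.72) is below 1, so free-riding is indeed the best response regardless of what the others do.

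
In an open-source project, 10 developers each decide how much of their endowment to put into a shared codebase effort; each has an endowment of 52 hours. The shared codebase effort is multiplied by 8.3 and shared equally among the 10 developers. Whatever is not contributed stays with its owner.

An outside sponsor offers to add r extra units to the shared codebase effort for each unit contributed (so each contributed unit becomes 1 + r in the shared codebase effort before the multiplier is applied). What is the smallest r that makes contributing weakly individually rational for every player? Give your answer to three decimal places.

0.205

With matching at rate r, one contributed unit becomes (1 + r) in the shared codebase effort and returns 8.3 × (1 + r) / 10 to the contributor.
Setting this equal to 1: 1 + r = 10/8.3 = 1.2048.
So the minimum matching rate is r = 1.2048 − 1 = 0.205.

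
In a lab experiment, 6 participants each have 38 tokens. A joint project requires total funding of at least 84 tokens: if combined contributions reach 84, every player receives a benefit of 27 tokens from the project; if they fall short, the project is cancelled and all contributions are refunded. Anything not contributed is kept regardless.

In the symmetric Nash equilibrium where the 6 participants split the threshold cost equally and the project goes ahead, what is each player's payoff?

51 tokens

Equal share of the threshold: 84/6 = 14.
At this profile no one gains by cutting their contribution: any cut drops the total below 84, the project is cancelled, contributions are refunded, and the deviator ends with 38, which is less than 38 − 14 + 27 = 51. Contributing more than 14 just wastes the excess. So contributing exactly 14 is a best response.
Each player's payoff: 38 − 14 + 27 = 51.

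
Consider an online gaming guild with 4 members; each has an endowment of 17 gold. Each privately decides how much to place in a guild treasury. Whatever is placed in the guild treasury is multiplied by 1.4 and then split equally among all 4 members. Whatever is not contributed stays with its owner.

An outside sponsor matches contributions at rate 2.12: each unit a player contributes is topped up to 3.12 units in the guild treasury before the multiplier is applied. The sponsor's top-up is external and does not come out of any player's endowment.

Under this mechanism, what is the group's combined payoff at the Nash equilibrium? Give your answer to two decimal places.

297.02 gold

Under the mechanism each unit contributed yields 1.4 × 3.12 / 4 = 1.0920 back to its contributor per unit of net cost, which exceeds 1, making full contribution the dominant choice for everyone.
At the Nash equilibrium everyone contributes 17. Group total payoff = 1.4 × 3.12 × 68 = 297.02.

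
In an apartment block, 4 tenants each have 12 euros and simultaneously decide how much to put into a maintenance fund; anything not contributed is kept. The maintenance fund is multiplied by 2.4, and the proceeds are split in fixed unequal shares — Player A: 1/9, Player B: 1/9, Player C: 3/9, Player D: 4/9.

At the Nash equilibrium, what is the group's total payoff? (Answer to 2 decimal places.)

A player with share s gets back 2.4·s per unit contributed, so full contribution is dominant for anyone with s > 1/2.4 = 0.4167 and zero contribution is dominant for anyone below.
Player D alone (share 4/9) is above the threshold, contributing 12; the remaining 3 contribute 0. Total contributed: 12.
The maintenance fund pays out 2.4 × 12 = 28.80 in total (split across the unequal shares, but the aggregate is all that matters for the group sum).
The 3 free-riders keep 12 each, adding 36. Group total = 36 + 28.80 = 64.80.

64.80 euros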